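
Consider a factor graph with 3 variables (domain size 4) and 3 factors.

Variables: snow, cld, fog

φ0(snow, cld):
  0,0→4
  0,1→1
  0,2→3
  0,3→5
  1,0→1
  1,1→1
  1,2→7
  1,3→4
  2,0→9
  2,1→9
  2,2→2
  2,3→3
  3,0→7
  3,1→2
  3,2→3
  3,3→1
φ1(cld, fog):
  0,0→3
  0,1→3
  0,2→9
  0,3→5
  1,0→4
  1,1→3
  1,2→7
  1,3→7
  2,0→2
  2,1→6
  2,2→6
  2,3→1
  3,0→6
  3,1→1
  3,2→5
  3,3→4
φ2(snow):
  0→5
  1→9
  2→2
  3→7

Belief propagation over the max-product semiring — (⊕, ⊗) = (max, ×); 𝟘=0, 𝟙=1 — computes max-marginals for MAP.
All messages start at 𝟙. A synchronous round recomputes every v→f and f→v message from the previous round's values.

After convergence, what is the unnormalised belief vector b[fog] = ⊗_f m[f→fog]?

b[fog] = [216, 378, 441, 245]

init: all messages = 𝟙 over 4 values
r1 m[φ0→snow] = [5, 7, 9, 7]
r1 m[φ0→cld] = [9, 9, 7, 5]
r1 m[φ1→cld] = [9, 7, 6, 6]
r1 m[φ1→fog] = [6, 6, 9, 7]
r1 m[φ2→snow] = [5, 9, 2, 7]
r1 m[snow→φ0] = [1, 1, 1, 1]
r1 m[snow→φ2] = [1, 1, 1, 1]
r1 m[cld→φ0] = [1, 1, 1, 1]
r1 m[cld→φ1] = [1, 1, 1, 1]
r1 m[fog→φ1] = [1, 1, 1, 1]
r2 m[φ0→snow] = [5, 7, 9, 7]
r2 m[φ0→cld] = [9, 9, 7, 5]
r2 m[φ1→cld] = [9, 7, 6, 6]
r2 m[φ1→fog] = [6, 6, 9, 7]
r2 m[φ2→snow] = [5, 9, 2, 7]
r2 m[snow→φ0] = [5, 9, 2, 7]
r2 m[snow→φ2] = [5, 7, 9, 7]
r2 m[cld→φ0] = [9, 7, 6, 6]
r2 m[cld→φ1] = [9, 9, 7, 5]
r2 m[fog→φ1] = [1, 1, 1, 1]
r3 m[φ0→snow] = [36, 42, 81, 63]
r3 m[φ0→cld] = [49, 18, 63, 36]
r3 m[φ1→cld] = [9, 7, 6, 6]
r3 m[φ1→fog] = [36, 42, 81, 63]
r3 m[φ2→snow] = [5, 9, 2, 7]
r3 m[snow→φ0] = [5, 9, 2, 7]
r3 m[snow→φ2] = [5, 7, 9, 7]
r3 m[cld→φ0] = [9, 7, 6, 6]
r3 m[cld→φ1] = [9, 9, 7, 5]
r3 m[fog→φ1] = [1, 1, 1, 1]
r4 m[φ0→snow] = [36, 42, 81, 63]
r4 m[φ0→cld] = [49, 18, 63, 36]
r4 m[φ1→cld] = [9, 7, 6, 6]
r4 m[φ1→fog] = [36, 42, 81, 63]
r4 m[φ2→snow] = [5, 9, 2, 7]
r4 m[snow→φ0] = [5, 9, 2, 7]
r4 m[snow→φ2] = [36, 42, 81, 63]
r4 m[cld→φ0] = [9, 7, 6, 6]
r4 m[cld→φ1] = [49, 18, 63, 36]
r4 m[fog→φ1] = [1, 1, 1, 1]
r5 m[φ0→snow] = [36, 42, 81, 63]
r5 m[φ0→cld] = [49, 18, 63, 36]
r5 m[φ1→cld] = [9, 7, 6, 6]
r5 m[φ1→fog] = [216, 378, 441, 245]
r5 m[φ2→snow] = [5, 9, 2, 7]
r5 m[snow→φ0] = [5, 9, 2, 7]
r5 m[snow→φ2] = [36, 42, 81, 63]
r5 m[cld→φ0] = [9, 7, 6, 6]
r5 m[cld→φ1] = [49, 18, 63, 36]
r5 m[fog→φ1] = [1, 1, 1, 1]
r6 m[φ0→snow] = [36, 42, 81, 63]
r6 m[φ0→cld] = [49, 18, 63, 36]
r6 m[φ1→cld] = [9, 7, 6, 6]
r6 m[φ1→fog] = [216, 378, 441, 245]
r6 m[φ2→snow] = [5, 9, 2, 7]
r6 m[snow→φ0] = [5, 9, 2, 7]
r6 m[snow→φ2] = [36, 42, 81, 63]
r6 m[cld→φ0] = [9, 7, 6, 6]
r6 m[cld→φ1] = [49, 18, 63, 36]
r6 m[fog→φ1] = [1, 1, 1, 1]
fixed point reached at round 6
b[fog] = ⊗ incoming = [216, 378, 441, 245]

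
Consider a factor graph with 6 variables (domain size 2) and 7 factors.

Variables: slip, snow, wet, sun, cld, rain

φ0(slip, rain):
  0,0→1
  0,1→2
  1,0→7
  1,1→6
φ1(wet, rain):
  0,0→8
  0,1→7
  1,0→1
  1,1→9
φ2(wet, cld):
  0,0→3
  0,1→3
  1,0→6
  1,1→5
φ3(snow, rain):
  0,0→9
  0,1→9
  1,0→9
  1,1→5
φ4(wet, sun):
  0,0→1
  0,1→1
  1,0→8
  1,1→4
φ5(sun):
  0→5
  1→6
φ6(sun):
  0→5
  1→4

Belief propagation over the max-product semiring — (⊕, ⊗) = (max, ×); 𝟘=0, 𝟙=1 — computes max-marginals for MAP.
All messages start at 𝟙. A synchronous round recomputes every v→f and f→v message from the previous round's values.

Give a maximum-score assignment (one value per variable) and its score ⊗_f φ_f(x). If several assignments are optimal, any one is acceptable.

init: all messages = 𝟙 over 2 values
r1 m[φ0→slip] = [2, 7]
r1 m[φ0→rain] = [7, 6]
r1 m[φ1→wet] = [8, 9]
r1 m[φ1→rain] = [8, 9]
r1 m[φ2→wet] = [3, 6]
r1 m[φ2→cld] = [6, 5]
r1 m[φ3→snow] = [9, 9]
r1 m[φ3→rain] = [9, 9]
r1 m[φ4→wet] = [1, 8]
r1 m[φ4→sun] = [8, 4]
r1 m[φ5→sun] = [5, 6]
r1 m[φ6→sun] = [5, 4]
r1 m[slip→φ0] = [1, 1]
r1 m[snow→φ3] = [1, 1]
r1 m[wet→φ1] = [1, 1]
r1 m[wet→φ2] = [1, 1]
r1 m[wet→φ4] = [1, 1]
r1 m[sun→φ4] = [1, 1]
r1 m[sun→φ5] = [1, 1]
r1 m[sun→φ6] = [1, 1]
r1 m[cld→φ2] = [1, 1]
r1 m[rain→φ0] = [1, 1]
r1 m[rain→φ1] = [1, 1]
r1 m[rain→φ3] = [1, 1]
r2 m[φ0→slip] = [2, 7]
r2 m[φ0→rain] = [7, 6]
r2 m[φ1→wet] = [8, 9]
r2 m[φ1→rain] = [8, 9]
r2 m[φ2→wet] = [3, 6]
r2 m[φ2→cld] = [6, 5]
r2 m[φ3→snow] = [9, 9]
r2 m[φ3→rain] = [9, 9]
r2 m[φ4→wet] = [1, 8]
r2 m[φ4→sun] = [8, 4]
r2 m[φ5→sun] = [5, 6]
r2 m[φ6→sun] = [5, 4]
r2 m[slip→φ0] = [1, 1]
r2 m[snow→φ3] = [1, 1]
r2 m[wet→φ1] = [3, 48]
r2 m[wet→φ2] = [8, 72]
r2 m[wet→φ4] = [24, 54]
r2 m[sun→φ4] = [25, 24]
r2 m[sun→φ5] = [40, 16]
r2 m[sun→φ6] = [40, 24]
r2 m[cld→φ2] = [1, 1]
r2 m[rain→φ0] = [72, 81]
r2 m[rain→φ1] = [63, 54]
r2 m[rain→φ3] = [56, 54]
r3 m[φ0→slip] = [162, 504]
r3 m[φ0→rain] = [7, 6]
r3 m[φ1→wet] = [504, 486]
r3 m[φ1→rain] = [48, 432]
r3 m[φ2→wet] = [3, 6]
r3 m[φ2→cld] = [432, 360]
r3 m[φ3→snow] = [504, 504]
r3 m[φ3→rain] = [9, 9]
r3 m[φ4→wet] = [25, 200]
r3 m[φ4→sun] = [432, 216]
r3 m[φ5→sun] = [5, 6]
r3 m[φ6→sun] = [5, 4]
r3 m[slip→φ0] = [1, 1]
r3 m[snow→φ3] = [1, 1]
r3 m[wet→φ1] = [3, 48]
r3 m[wet→φ2] = [8, 72]
r3 m[wet→φ4] = [24, 54]
r3 m[sun→φ4] = [25, 24]
r3 m[sun→φ5] = [40, 16]
r3 m[sun→φ6] = [40, 24]
r3 m[cld→φ2] = [1, 1]
r3 m[rain→φ0] = [72, 81]
r3 m[rain→φ1] = [63, 54]
r3 m[rain→φ3] = [56, 54]
r4 m[φ0→slip] = [162, 504]
r4 m[φ0→rain] = [7, 6]
r4 m[φ1→wet] = [504, 486]
r4 m[φ1→rain] = [48, 432]
r4 m[φ2→wet] = [3, 6]
r4 m[φ2→cld] = [432, 360]
r4 m[φ3→snow] = [504, 504]
r4 m[φ3→rain] = [9, 9]
r4 m[φ4→wet] = [25, 200]
r4 m[φ4→sun] = [432, 216]
r4 m[φ5→sun] = [5, 6]
r4 m[φ6→sun] = [5, 4]
r4 m[slip→φ0] = [1, 1]
r4 m[snow→φ3] = [1, 1]
r4 m[wet→φ1] = [75, 1200]
r4 m[wet→φ2] = [12600, 97200]
r4 m[wet→φ4] = [1512, 2916]
r4 m[sun→φ4] = [25, 24]
r4 m[sun→φ5] = [2160, 864]
r4 m[sun→φ6] = [2160, 1296]
r4 m[cld→φ2] = [1, 1]
r4 m[rain→φ0] = [432, 3888]
r4 m[rain→φ1] = [63, 54]
r4 m[rain→φ3] = [336, 2592]
r5 m[φ0→slip] = [7776, 23328]
r5 m[φ0→rain] = [7, 6]
r5 m[φ1→wet] = [504, 486]
r5 m[φ1→rain] = [1200, 10800]
r5 m[φ2→wet] = [3, 6]
r5 m[φ2→cld] = [583200, 486000]
r5 m[φ3→snow] = [23328, 12960]
r5 m[φ3→rain] = [9, 9]
r5 m[φ4→wet] = [25, 200]
r5 m[φ4→sun] = [23328, 11664]
r5 m[φ5→sun] = [5, 6]
r5 m[φ6→sun] = [5, 4]
r5 m[slip→φ0] = [1, 1]
r5 m[snow→φ3] = [1, 1]
r5 m[wet→φ1] = [75, 1200]
r5 m[wet→φ2] = [12600, 97200]
r5 m[wet→φ4] = [1512, 2916]
r5 m[sun→φ4] = [25, 24]
r5 m[sun→φ5] = [2160, 864]
r5 m[sun→φ6] = [2160, 1296]
r5 m[cld→φ2] = [1, 1]
r5 m[rain→φ0] = [432, 3888]
r5 m[rain→φ1] = [63, 54]
r5 m[rain→φ3] = [336, 2592]
r6 m[φ0→slip] = [7776, 23328]
r6 m[φ0→rain] = [7, 6]
r6 m[φ1→wet] = [504, 486]
r6 m[φ1→rain] = [1200, 10800]
r6 m[φ2→wet] = [3, 6]
r6 m[φ2→cld] = [583200, 486000]
r6 m[φ3→snow] = [23328, 12960]
r6 m[φ3→rain] = [9, 9]
r6 m[φ4→wet] = [25, 200]
r6 m[φ4→sun] = [23328, 11664]
r6 m[φ5→sun] = [5, 6]
r6 m[φ6→sun] = [5, 4]
r6 m[slip→φ0] = [1, 1]
r6 m[snow→φ3] = [1, 1]
r6 m[wet→φ1] = [75, 1200]
r6 m[wet→φ2] = [12600, 97200]
r6 m[wet→φ4] = [1512, 2916]
r6 m[sun→φ4] = [25, 24]
r6 m[sun→φ5] = [116640, 46656]
r6 m[sun→φ6] = [116640, 69984]
r6 m[cld→φ2] = [1, 1]
r6 m[rain→φ0] = [10800, 97200]
r6 m[rain→φ1] = [63, 54]
r6 m[rain→φ3] = [8400, 64800]
r7 m[φ0→slip] = [194400, 583200]
r7 m[φ0→rain] = [7, 6]
r7 m[φ1→wet] = [504, 486]
r7 m[φ1→rain] = [1200, 10800]
r7 m[φ2→wet] = [3, 6]
r7 m[φ2→cld] = [583200, 486000]
r7 m[φ3→snow] = [583200, 324000]
r7 m[φ3→rain] = [9, 9]
r7 m[φ4→wet] = [25, 200]
r7 m[φ4→sun] = [23328, 11664]
r7 m[φ5→sun] = [5, 6]
r7 m[φ6→sun] = [5, 4]
r7 m[slip→φ0] = [1, 1]
r7 m[snow→φ3] = [1, 1]
r7 m[wet→φ1] = [75, 1200]
r7 m[wet→φ2] = [12600, 97200]
r7 m[wet→φ4] = [1512, 2916]
r7 m[sun→φ4] = [25, 24]
r7 m[sun→φ5] = [116640, 46656]
r7 m[sun→φ6] = [116640, 69984]
r7 m[cld→φ2] = [1, 1]
r7 m[rain→φ0] = [10800, 97200]
r7 m[rain→φ1] = [63, 54]
r7 m[rain→φ3] = [8400, 64800]
r8 m[φ0→slip] = [194400, 583200]
r8 m[φ0→rain] = [7, 6]
r8 m[φ1→wet] = [504, 486]
r8 m[φ1→rain] = [1200, 10800]
r8 m[φ2→wet] = [3, 6]
r8 m[φ2→cld] = [583200, 486000]
r8 m[φ3→snow] = [583200, 324000]
r8 m[φ3→rain] = [9, 9]
r8 m[φ4→wet] = [25, 200]
r8 m[φ4→sun] = [23328, 11664]
r8 m[φ5→sun] = [5, 6]
r8 m[φ6→sun] = [5, 4]
r8 m[slip→φ0] = [1, 1]
r8 m[snow→φ3] = [1, 1]
r8 m[wet→φ1] = [75, 1200]
r8 m[wet→φ2] = [12600, 97200]
r8 m[wet→φ4] = [1512, 2916]
r8 m[sun→φ4] = [25, 24]
r8 m[sun→φ5] = [116640, 46656]
r8 m[sun→φ6] = [116640, 69984]
r8 m[cld→φ2] = [1, 1]
r8 m[rain→φ0] = [10800, 97200]
r8 m[rain→φ1] = [63, 54]
r8 m[rain→φ3] = [8400, 64800]
fixed point reached at round 8
traceback from slip: (slip=1, snow=0, wet=1, sun=0, cld=0, rain=1), score=583200

assignment: (slip=1, snow=0, wet=1, sun=0, cld=0, rain=1); score = 583200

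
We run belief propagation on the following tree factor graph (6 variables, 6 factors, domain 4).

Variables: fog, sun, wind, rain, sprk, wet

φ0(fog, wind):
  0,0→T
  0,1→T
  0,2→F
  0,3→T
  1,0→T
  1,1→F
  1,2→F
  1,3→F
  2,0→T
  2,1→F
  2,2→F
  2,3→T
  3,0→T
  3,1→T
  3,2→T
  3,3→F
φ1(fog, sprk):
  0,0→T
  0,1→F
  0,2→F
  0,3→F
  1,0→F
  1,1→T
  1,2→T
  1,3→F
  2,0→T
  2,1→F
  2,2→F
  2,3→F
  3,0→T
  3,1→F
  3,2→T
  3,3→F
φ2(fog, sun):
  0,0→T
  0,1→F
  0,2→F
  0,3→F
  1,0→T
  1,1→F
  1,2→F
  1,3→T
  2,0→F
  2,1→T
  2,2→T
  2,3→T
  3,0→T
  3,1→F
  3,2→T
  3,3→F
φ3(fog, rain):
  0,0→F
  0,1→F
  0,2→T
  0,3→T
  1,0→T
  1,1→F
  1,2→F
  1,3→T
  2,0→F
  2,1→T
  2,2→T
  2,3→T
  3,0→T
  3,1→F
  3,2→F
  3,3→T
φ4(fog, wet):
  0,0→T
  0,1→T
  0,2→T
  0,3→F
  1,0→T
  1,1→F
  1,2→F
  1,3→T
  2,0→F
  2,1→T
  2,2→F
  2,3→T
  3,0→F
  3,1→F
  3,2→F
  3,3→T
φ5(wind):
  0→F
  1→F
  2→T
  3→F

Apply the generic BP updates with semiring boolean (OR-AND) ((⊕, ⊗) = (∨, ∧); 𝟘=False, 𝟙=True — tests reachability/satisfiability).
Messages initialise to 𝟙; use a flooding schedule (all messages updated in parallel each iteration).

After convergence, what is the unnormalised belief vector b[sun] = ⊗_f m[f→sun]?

b[sun] = [T, F, T, F]

init: all messages = 𝟙 over 4 values
r1 m[φ0→fog] = [T, T, T, T]
r1 m[φ0→wind] = [T, T, T, T]
r1 m[φ1→fog] = [T, T, T, T]
r1 m[φ1→sprk] = [T, T, T, F]
r1 m[φ2→fog] = [T, T, T, T]
r1 m[φ2→sun] = [T, T, T, T]
r1 m[φ3→fog] = [T, T, T, T]
r1 m[φ3→rain] = [T, T, T, T]
r1 m[φ4→fog] = [T, T, T, T]
r1 m[φ4→wet] = [T, T, T, T]
r1 m[φ5→wind] = [F, F, T, F]
r1 m[fog→φ0] = [T, T, T, T]
r1 m[fog→φ1] = [T, T, T, T]
r1 m[fog→φ2] = [T, T, T, T]
r1 m[fog→φ3] = [T, T, T, T]
r1 m[fog→φ4] = [T, T, T, T]
r1 m[sun→φ2] = [T, T, T, T]
r1 m[wind→φ0] = [T, T, T, T]
r1 m[wind→φ5] = [T, T, T, T]
r1 m[rain→φ3] = [T, T, T, T]
r1 m[sprk→φ1] = [T, T, T, T]
r1 m[wet→φ4] = [T, T, T, T]
r2 m[φ0→fog] = [T, T, T, T]
r2 m[φ0→wind] = [T, T, T, T]
r2 m[φ1→fog] = [T, T, T, T]
r2 m[φ1→sprk] = [T, T, T, F]
r2 m[φ2→fog] = [T, T, T, T]
r2 m[φ2→sun] = [T, T, T, T]
r2 m[φ3→fog] = [T, T, T, T]
r2 m[φ3→rain] = [T, T, T, T]
r2 m[φ4→fog] = [T, T, T, T]
r2 m[φ4→wet] = [T, T, T, T]
r2 m[φ5→wind] = [F, F, T, F]
r2 m[fog→φ0] = [T, T, T, T]
r2 m[fog→φ1] = [T, T, T, T]
r2 m[fog→φ2] = [T, T, T, T]
r2 m[fog→φ3] = [T, T, T, T]
r2 m[fog→φ4] = [T, T, T, T]
r2 m[sun→φ2] = [T, T, T, T]
r2 m[wind→φ0] = [F, F, T, F]
r2 m[wind→φ5] = [T, T, T, T]
r2 m[rain→φ3] = [T, T, T, T]
r2 m[sprk→φ1] = [T, T, T, T]
r2 m[wet→φ4] = [T, T, T, T]
r3 m[φ0→fog] = [F, F, F, T]
r3 m[φ0→wind] = [T, T, T, T]
r3 m[φ1→fog] = [T, T, T, T]
r3 m[φ1→sprk] = [T, T, T, F]
r3 m[φ2→fog] = [T, T, T, T]
r3 m[φ2→sun] = [T, T, T, T]
r3 m[φ3→fog] = [T, T, T, T]
r3 m[φ3→rain] = [T, T, T, T]
r3 m[φ4→fog] = [T, T, T, T]
r3 m[φ4→wet] = [T, T, T, T]
r3 m[φ5→wind] = [F, F, T, F]
r3 m[fog→φ0] = [T, T, T, T]
r3 m[fog→φ1] = [T, T, T, T]
r3 m[fog→φ2] = [T, T, T, T]
r3 m[fog→φ3] = [T, T, T, T]
r3 m[fog→φ4] = [T, T, T, T]
r3 m[sun→φ2] = [T, T, T, T]
r3 m[wind→φ0] = [F, F, T, F]
r3 m[wind→φ5] = [T, T, T, T]
r3 m[rain→φ3] = [T, T, T, T]
r3 m[sprk→φ1] = [T, T, T, T]
r3 m[wet→φ4] = [T, T, T, T]
r4 m[φ0→fog] = [F, F, F, T]
r4 m[φ0→wind] = [T, T, T, T]
r4 m[φ1→fog] = [T, T, T, T]
r4 m[φ1→sprk] = [T, T, T, F]
r4 m[φ2→fog] = [T, T, T, T]
r4 m[φ2→sun] = [T, T, T, T]
r4 m[φ3→fog] = [T, T, T, T]
r4 m[φ3→rain] = [T, T, T, T]
r4 m[φ4→fog] = [T, T, T, T]
r4 m[φ4→wet] = [T, T, T, T]
r4 m[φ5→wind] = [F, F, T, F]
r4 m[fog→φ0] = [T, T, T, T]
r4 m[fog→φ1] = [F, F, F, T]
r4 m[fog→φ2] = [F, F, F, T]
r4 m[fog→φ3] = [F, F, F, T]
r4 m[fog→φ4] = [F, F, F, T]
r4 m[sun→φ2] = [T, T, T, T]
r4 m[wind→φ0] = [F, F, T, F]
r4 m[wind→φ5] = [T, T, T, T]
r4 m[rain→φ3] = [T, T, T, T]
r4 m[sprk→φ1] = [T, T, T, T]
r4 m[wet→φ4] = [T, T, T, T]
r5 m[φ0→fog] = [F, F, F, T]
r5 m[φ0→wind] = [T, T, T, T]
r5 m[φ1→fog] = [T, T, T, T]
r5 m[φ1→sprk] = [T, F, T, F]
r5 m[φ2→fog] = [T, T, T, T]
r5 m[φ2→sun] = [T, F, T, F]
r5 m[φ3→fog] = [T, T, T, T]
r5 m[φ3→rain] = [T, F, F, T]
r5 m[φ4→fog] = [T, T, T, T]
r5 m[φ4→wet] = [F, F, F, T]
r5 m[φ5→wind] = [F, F, T, F]
r5 m[fog→φ0] = [T, T, T, T]
r5 m[fog→φ1] = [F, F, F, T]
r5 m[fog→φ2] = [F, F, F, T]
r5 m[fog→φ3] = [F, F, F, T]
r5 m[fog→φ4] = [F, F, F, T]
r5 m[sun→φ2] = [T, T, T, T]
r5 m[wind→φ0] = [F, F, T, F]
r5 m[wind→φ5] = [T, T, T, T]
r5 m[rain→φ3] = [T, T, T, T]
r5 m[sprk→φ1] = [T, T, T, T]
r5 m[wet→φ4] = [T, T, T, T]
r6 m[φ0→fog] = [F, F, F, T]
r6 m[φ0→wind] = [T, T, T, T]
r6 m[φ1→fog] = [T, T, T, T]
r6 m[φ1→sprk] = [T, F, T, F]
r6 m[φ2→fog] = [T, T, T, T]
r6 m[φ2→sun] = [T, F, T, F]
r6 m[φ3→fog] = [T, T, T, T]
r6 m[φ3→rain] = [T, F, F, T]
r6 m[φ4→fog] = [T, T, T, T]
r6 m[φ4→wet] = [F, F, F, T]
r6 m[φ5→wind] = [F, F, T, F]
r6 m[fog→φ0] = [T, T, T, T]
r6 m[fog→φ1] = [F, F, F, T]
r6 m[fog→φ2] = [F, F, F, T]
r6 m[fog→φ3] = [F, F, F, T]
r6 m[fog→φ4] = [F, F, F, T]
r6 m[sun→φ2] = [T, T, T, T]
r6 m[wind→φ0] = [F, F, T, F]
r6 m[wind→φ5] = [T, T, T, T]
r6 m[rain→φ3] = [T, T, T, T]
r6 m[sprk→φ1] = [T, T, T, T]
r6 m[wet→φ4] = [T, T, T, T]
fixed point reached at round 6
b[sun] = ⊗ incoming = [T, F, T, F]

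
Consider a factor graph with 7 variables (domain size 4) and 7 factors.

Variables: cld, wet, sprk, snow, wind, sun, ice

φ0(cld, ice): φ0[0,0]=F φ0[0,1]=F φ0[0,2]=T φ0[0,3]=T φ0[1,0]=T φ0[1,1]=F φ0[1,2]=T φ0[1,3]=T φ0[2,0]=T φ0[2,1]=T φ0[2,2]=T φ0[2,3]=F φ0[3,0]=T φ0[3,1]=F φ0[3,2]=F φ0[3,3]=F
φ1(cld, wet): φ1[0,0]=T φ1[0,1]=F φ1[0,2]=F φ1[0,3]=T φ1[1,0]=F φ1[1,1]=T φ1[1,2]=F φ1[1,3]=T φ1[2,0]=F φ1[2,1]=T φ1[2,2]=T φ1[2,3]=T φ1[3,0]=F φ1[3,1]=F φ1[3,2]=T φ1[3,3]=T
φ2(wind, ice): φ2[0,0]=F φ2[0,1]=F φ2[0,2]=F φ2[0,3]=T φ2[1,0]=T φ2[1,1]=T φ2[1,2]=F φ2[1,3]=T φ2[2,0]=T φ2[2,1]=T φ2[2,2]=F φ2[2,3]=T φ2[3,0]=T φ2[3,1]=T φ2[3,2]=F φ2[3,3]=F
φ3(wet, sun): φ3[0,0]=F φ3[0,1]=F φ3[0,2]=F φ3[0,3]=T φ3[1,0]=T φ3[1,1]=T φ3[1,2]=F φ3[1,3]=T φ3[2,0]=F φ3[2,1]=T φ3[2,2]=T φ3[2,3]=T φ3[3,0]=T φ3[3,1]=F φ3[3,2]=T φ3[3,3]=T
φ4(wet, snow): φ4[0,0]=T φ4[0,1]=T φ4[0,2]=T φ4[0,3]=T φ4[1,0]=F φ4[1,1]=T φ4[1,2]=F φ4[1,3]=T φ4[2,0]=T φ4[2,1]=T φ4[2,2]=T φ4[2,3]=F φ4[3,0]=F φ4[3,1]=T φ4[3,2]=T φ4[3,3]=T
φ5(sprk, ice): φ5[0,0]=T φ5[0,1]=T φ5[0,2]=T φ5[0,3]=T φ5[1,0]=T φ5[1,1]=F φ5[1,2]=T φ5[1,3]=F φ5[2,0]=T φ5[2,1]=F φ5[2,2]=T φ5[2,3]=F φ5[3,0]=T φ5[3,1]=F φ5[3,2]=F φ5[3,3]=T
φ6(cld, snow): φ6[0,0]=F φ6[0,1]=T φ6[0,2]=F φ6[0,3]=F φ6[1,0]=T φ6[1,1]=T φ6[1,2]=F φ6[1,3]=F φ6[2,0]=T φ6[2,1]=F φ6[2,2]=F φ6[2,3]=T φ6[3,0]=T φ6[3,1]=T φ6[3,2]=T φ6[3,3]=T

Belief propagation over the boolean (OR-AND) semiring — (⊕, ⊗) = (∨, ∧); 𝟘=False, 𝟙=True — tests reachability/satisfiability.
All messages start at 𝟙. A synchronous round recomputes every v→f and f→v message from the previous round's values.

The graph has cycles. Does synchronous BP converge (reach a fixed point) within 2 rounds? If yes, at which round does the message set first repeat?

init: all messages = 𝟙 over 4 values
r1 m[φ0→cld] = [T, T, T, T]
r1 m[φ0→ice] = [T, T, T, T]
r1 m[φ1→cld] = [T, T, T, T]
r1 m[φ1→wet] = [T, T, T, T]
r1 m[φ2→wind] = [T, T, T, T]
r1 m[φ2→ice] = [T, T, F, T]
r1 m[φ3→wet] = [T, T, T, T]
r1 m[φ3→sun] = [T, T, T, T]
r1 m[φ4→wet] = [T, T, T, T]
r1 m[φ4→snow] = [T, T, T, T]
r1 m[φ5→sprk] = [T, T, T, T]
r1 m[φ5→ice] = [T, T, T, T]
r1 m[φ6→cld] = [T, T, T, T]
r1 m[φ6→snow] = [T, T, T, T]
r1 m[cld→φ0] = [T, T, T, T]
r1 m[cld→φ1] = [T, T, T, T]
r1 m[cld→φ6] = [T, T, T, T]
r1 m[wet→φ1] = [T, T, T, T]
r1 m[wet→φ3] = [T, T, T, T]
r1 m[wet→φ4] = [T, T, T, T]
r1 m[sprk→φ5] = [T, T, T, T]
r1 m[snow→φ4] = [T, T, T, T]
r1 m[snow→φ6] = [T, T, T, T]
r1 m[wind→φ2] = [T, T, T, T]
r1 m[sun→φ3] = [T, T, T, T]
r1 m[ice→φ0] = [T, T, T, T]
r1 m[ice→φ2] = [T, T, T, T]
r1 m[ice→φ5] = [T, T, T, T]
r2 m[φ0→cld] = [T, T, T, T]
r2 m[φ0→ice] = [T, T, T, T]
r2 m[φ1→cld] = [T, T, T, T]
r2 m[φ1→wet] = [T, T, T, T]
r2 m[φ2→wind] = [T, T, T, T]
r2 m[φ2→ice] = [T, T, F, T]
r2 m[φ3→wet] = [T, T, T, T]
r2 m[φ3→sun] = [T, T, T, T]
r2 m[φ4→wet] = [T, T, T, T]
r2 m[φ4→snow] = [T, T, T, T]
r2 m[φ5→sprk] = [T, T, T, T]
r2 m[φ5→ice] = [T, T, T, T]
r2 m[φ6→cld] = [T, T, T, T]
r2 m[φ6→snow] = [T, T, T, T]
r2 m[cld→φ0] = [T, T, T, T]
r2 m[cld→φ1] = [T, T, T, T]
r2 m[cld→φ6] = [T, T, T, T]
r2 m[wet→φ1] = [T, T, T, T]
r2 m[wet→φ3] = [T, T, T, T]
r2 m[wet→φ4] = [T, T, T, T]
r2 m[sprk→φ5] = [T, T, T, T]
r2 m[snow→φ4] = [T, T, T, T]
r2 m[snow→φ6] = [T, T, T, T]
r2 m[wind→φ2] = [T, T, T, T]
r2 m[sun→φ3] = [T, T, T, T]
r2 m[ice→φ0] = [T, T, F, T]
r2 m[ice→φ2] = [T, T, T, T]
r2 m[ice→φ5] = [T, T, F, T]
no fixed point within 2 rounds

NOT CONVERGED within 2 rounds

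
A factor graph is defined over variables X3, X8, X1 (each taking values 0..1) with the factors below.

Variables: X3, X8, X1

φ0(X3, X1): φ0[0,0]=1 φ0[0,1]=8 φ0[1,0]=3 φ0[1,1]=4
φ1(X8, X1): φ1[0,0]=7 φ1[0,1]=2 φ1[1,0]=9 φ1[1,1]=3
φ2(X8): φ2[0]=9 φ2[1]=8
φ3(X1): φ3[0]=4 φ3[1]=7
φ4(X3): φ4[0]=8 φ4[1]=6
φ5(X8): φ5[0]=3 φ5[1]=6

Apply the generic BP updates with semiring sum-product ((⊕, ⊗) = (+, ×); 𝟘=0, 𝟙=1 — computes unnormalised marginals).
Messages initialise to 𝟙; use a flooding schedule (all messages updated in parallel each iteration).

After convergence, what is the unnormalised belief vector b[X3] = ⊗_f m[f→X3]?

init: all messages = 𝟙 over 2 values
r1 m[φ0→X3] = [9, 7]
r1 m[φ0→X1] = [4, 12]
r1 m[φ1→X8] = [9, 12]
r1 m[φ1→X1] = [16, 5]
r1 m[φ2→X8] = [9, 8]
r1 m[φ3→X1] = [4, 7]
r1 m[φ4→X3] = [8, 6]
r1 m[φ5→X8] = [3, 6]
r1 m[X3→φ0] = [1, 1]
r1 m[X3→φ4] = [1, 1]
r1 m[X8→φ1] = [1, 1]
r1 m[X8→φ2] = [1, 1]
r1 m[X8→φ5] = [1, 1]
r1 m[X1→φ0] = [1, 1]
r1 m[X1→φ1] = [1, 1]
r1 m[X1→φ3] = [1, 1]
r2 m[φ0→X3] = [9, 7]
r2 m[φ0→X1] = [4, 12]
r2 m[φ1→X8] = [9, 12]
r2 m[φ1→X1] = [16, 5]
r2 m[φ2→X8] = [9, 8]
r2 m[φ3→X1] = [4, 7]
r2 m[φ4→X3] = [8, 6]
r2 m[φ5→X8] = [3, 6]
r2 m[X3→φ0] = [8, 6]
r2 m[X3→φ4] = [9, 7]
r2 m[X8→φ1] = [27, 48]
r2 m[X8→φ2] = [27, 72]
r2 m[X8→φ5] = [81, 96]
r2 m[X1→φ0] = [64, 35]
r2 m[X1→φ1] = [16, 84]
r2 m[X1→φ3] = [64, 60]
r3 m[φ0→X3] = [344, 332]
r3 m[φ0→X1] = [26, 88]
r3 m[φ1→X8] = [280, 396]
r3 m[φ1→X1] = [621, 198]
r3 m[φ2→X8] = [9, 8]
r3 m[φ3→X1] = [4, 7]
r3 m[φ4→X3] = [8, 6]
r3 m[φ5→X8] = [3, 6]
r3 m[X3→φ0] = [8, 6]
r3 m[X3→φ4] = [9, 7]
r3 m[X8→φ1] = [27, 48]
r3 m[X8→φ2] = [27, 72]
r3 m[X8→φ5] = [81, 96]
r3 m[X1→φ0] = [64, 35]
r3 m[X1→φ1] = [16, 84]
r3 m[X1→φ3] = [64, 60]
r4 m[φ0→X3] = [344, 332]
r4 m[φ0→X1] = [26, 88]
r4 m[φ1→X8] = [280, 396]
r4 m[φ1→X1] = [621, 198]
r4 m[φ2→X8] = [9, 8]
r4 m[φ3→X1] = [4, 7]
r4 m[φ4→X3] = [8, 6]
r4 m[φ5→X8] = [3, 6]
r4 m[X3→φ0] = [8, 6]
r4 m[X3→φ4] = [344, 332]
r4 m[X8→φ1] = [27, 48]
r4 m[X8→φ2] = [840, 2376]
r4 m[X8→φ5] = [2520, 3168]
r4 m[X1→φ0] = [2484, 1386]
r4 m[X1→φ1] = [104, 616]
r4 m[X1→φ3] = [16146, 17424]
r5 m[φ0→X3] = [13572, 12996]
r5 m[φ0→X1] = [26, 88]
r5 m[φ1→X8] = [1960, 2784]
r5 m[φ1→X1] = [621, 198]
r5 m[φ2→X8] = [9, 8]
r5 m[φ3→X1] = [4, 7]
r5 m[φ4→X3] = [8, 6]
r5 m[φ5→X8] = [3, 6]
r5 m[X3→φ0] = [8, 6]
r5 m[X3→φ4] = [344, 332]
r5 m[X8→φ1] = [27, 48]
r5 m[X8→φ2] = [840, 2376]
r5 m[X8→φ5] = [2520, 3168]
r5 m[X1→φ0] = [2484, 1386]
r5 m[X1→φ1] = [104, 616]
r5 m[X1→φ3] = [16146, 17424]
r6 m[φ0→X3] = [13572, 12996]
r6 m[φ0→X1] = [26, 88]
r6 m[φ1→X8] = [1960, 2784]
r6 m[φ1→X1] = [621, 198]
r6 m[φ2→X8] = [9, 8]
r6 m[φ3→X1] = [4, 7]
r6 m[φ4→X3] = [8, 6]
r6 m[φ5→X8] = [3, 6]
r6 m[X3→φ0] = [8, 6]
r6 m[X3→φ4] = [13572, 12996]
r6 m[X8→φ1] = [27, 48]
r6 m[X8→φ2] = [5880, 16704]
r6 m[X8→φ5] = [17640, 22272]
r6 m[X1→φ0] = [2484, 1386]
r6 m[X1→φ1] = [104, 616]
r6 m[X1→φ3] = [16146, 17424]
r7 m[φ0→X3] = [13572, 12996]
r7 m[φ0→X1] = [26, 88]
r7 m[φ1→X8] = [1960, 2784]
r7 m[φ1→X1] = [621, 198]
r7 m[φ2→X8] = [9, 8]
r7 m[φ3→X1] = [4, 7]
r7 m[φ4→X3] = [8, 6]
r7 m[φ5→X8] = [3, 6]
r7 m[X3→φ0] = [8, 6]
r7 m[X3→φ4] = [13572, 12996]
r7 m[X8→φ1] = [27, 48]
r7 m[X8→φ2] = [5880, 16704]
r7 m[X8→φ5] = [17640, 22272]
r7 m[X1→φ0] = [2484, 1386]
r7 m[X1→φ1] = [104, 616]
r7 m[X1→φ3] = [16146, 17424]
fixed point reached at round 7
b[X3] = ⊗ incoming = [108576, 77976]

b[X3] = [108576, 77976]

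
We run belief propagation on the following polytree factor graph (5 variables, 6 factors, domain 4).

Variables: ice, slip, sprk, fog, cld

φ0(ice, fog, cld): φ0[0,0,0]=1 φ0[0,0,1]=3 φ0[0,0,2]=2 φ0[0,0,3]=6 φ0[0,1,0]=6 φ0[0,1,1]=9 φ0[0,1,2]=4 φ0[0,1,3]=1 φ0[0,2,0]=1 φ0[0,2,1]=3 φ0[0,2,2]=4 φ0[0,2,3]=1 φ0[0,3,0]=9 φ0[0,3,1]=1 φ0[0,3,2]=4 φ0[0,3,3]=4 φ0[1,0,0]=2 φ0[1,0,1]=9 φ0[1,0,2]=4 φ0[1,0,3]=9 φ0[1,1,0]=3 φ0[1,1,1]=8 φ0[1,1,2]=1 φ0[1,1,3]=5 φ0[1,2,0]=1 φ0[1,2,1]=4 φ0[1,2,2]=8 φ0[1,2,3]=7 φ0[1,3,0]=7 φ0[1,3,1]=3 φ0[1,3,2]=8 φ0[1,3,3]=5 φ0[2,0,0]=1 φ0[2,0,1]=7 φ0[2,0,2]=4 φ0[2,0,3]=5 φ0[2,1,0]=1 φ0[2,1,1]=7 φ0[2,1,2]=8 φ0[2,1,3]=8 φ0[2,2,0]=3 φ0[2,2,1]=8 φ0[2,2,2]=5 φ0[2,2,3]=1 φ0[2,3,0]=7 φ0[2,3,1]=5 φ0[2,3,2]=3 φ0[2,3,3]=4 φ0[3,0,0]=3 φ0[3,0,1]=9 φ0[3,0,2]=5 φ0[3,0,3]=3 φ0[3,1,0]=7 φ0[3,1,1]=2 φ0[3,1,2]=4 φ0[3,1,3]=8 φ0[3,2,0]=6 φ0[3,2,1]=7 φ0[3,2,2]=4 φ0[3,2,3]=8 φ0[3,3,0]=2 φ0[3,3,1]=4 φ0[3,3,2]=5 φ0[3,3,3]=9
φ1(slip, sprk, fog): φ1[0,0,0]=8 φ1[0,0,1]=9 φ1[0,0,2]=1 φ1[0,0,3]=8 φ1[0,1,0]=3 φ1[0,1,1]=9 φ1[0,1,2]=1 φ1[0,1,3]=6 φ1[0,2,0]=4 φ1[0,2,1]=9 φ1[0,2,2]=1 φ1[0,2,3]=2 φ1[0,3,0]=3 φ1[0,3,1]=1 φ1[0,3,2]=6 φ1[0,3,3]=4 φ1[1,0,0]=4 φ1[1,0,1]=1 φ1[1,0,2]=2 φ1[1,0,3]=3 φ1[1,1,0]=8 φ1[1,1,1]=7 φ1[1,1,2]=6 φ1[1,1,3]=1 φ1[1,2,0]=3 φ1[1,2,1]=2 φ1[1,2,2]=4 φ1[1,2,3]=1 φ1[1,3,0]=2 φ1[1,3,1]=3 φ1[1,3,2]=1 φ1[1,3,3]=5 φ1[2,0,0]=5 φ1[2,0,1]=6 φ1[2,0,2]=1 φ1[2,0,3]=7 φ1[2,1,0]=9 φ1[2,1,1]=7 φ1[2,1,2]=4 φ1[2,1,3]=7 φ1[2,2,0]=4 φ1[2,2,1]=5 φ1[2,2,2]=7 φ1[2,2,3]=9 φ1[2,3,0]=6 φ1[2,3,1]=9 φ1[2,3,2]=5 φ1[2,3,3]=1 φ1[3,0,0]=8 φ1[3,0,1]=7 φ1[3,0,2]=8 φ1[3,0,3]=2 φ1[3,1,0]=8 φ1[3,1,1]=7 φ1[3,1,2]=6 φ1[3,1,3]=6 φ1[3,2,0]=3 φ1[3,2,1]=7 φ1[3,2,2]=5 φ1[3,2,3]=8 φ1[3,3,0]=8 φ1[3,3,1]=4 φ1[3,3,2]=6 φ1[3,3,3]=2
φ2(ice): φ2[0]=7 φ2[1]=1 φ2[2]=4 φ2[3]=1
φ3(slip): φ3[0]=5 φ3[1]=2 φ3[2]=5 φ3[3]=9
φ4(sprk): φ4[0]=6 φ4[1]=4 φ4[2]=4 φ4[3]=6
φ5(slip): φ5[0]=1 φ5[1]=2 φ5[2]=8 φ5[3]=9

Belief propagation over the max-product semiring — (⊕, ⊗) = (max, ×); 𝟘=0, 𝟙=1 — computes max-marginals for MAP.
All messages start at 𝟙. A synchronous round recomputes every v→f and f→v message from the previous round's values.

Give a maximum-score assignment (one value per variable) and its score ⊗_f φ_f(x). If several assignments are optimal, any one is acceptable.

init: all messages = 𝟙 over 4 values
r1 m[φ0→ice] = [9, 9, 8, 9]
r1 m[φ0→fog] = [9, 9, 8, 9]
r1 m[φ0→cld] = [9, 9, 8, 9]
r1 m[φ1→slip] = [9, 8, 9, 8]
r1 m[φ1→sprk] = [9, 9, 9, 9]
r1 m[φ1→fog] = [9, 9, 8, 9]
r1 m[φ2→ice] = [7, 1, 4, 1]
r1 m[φ3→slip] = [5, 2, 5, 9]
r1 m[φ4→sprk] = [6, 4, 4, 6]
r1 m[φ5→slip] = [1, 2, 8, 9]
r1 m[ice→φ0] = [1, 1, 1, 1]
r1 m[ice→φ2] = [1, 1, 1, 1]
r1 m[slip→φ1] = [1, 1, 1, 1]
r1 m[slip→φ3] = [1, 1, 1, 1]
r1 m[slip→φ5] = [1, 1, 1, 1]
r1 m[sprk→φ1] = [1, 1, 1, 1]
r1 m[sprk→φ4] = [1, 1, 1, 1]
r1 m[fog→φ0] = [1, 1, 1, 1]
r1 m[fog→φ1] = [1, 1, 1, 1]
r1 m[cld→φ0] = [1, 1, 1, 1]
r2 m[φ0→ice] = [9, 9, 8, 9]
r2 m[φ0→fog] = [9, 9, 8, 9]
r2 m[φ0→cld] = [9, 9, 8, 9]
r2 m[φ1→slip] = [9, 8, 9, 8]
r2 m[φ1→sprk] = [9, 9, 9, 9]
r2 m[φ1→fog] = [9, 9, 8, 9]
r2 m[φ2→ice] = [7, 1, 4, 1]
r2 m[φ3→slip] = [5, 2, 5, 9]
r2 m[φ4→sprk] = [6, 4, 4, 6]
r2 m[φ5→slip] = [1, 2, 8, 9]
r2 m[ice→φ0] = [7, 1, 4, 1]
r2 m[ice→φ2] = [9, 9, 8, 9]
r2 m[slip→φ1] = [5, 4, 40, 81]
r2 m[slip→φ3] = [9, 16, 72, 72]
r2 m[slip→φ5] = [45, 16, 45, 72]
r2 m[sprk→φ1] = [6, 4, 4, 6]
r2 m[sprk→φ4] = [9, 9, 9, 9]
r2 m[fog→φ0] = [9, 9, 8, 9]
r2 m[fog→φ1] = [9, 9, 8, 9]
r2 m[cld→φ0] = [1, 1, 1, 1]
r3 m[φ0→ice] = [81, 81, 72, 81]
r3 m[φ0→fog] = [42, 63, 32, 63]
r3 m[φ0→cld] = [567, 567, 288, 378]
r3 m[φ1→slip] = [486, 288, 486, 432]
r3 m[φ1→sprk] = [5832, 5832, 5832, 5832]
r3 m[φ1→fog] = [3888, 3402, 3888, 2592]
r3 m[φ2→ice] = [7, 1, 4, 1]
r3 m[φ3→slip] = [5, 2, 5, 9]
r3 m[φ4→sprk] = [6, 4, 4, 6]
r3 m[φ5→slip] = [1, 2, 8, 9]
r3 m[ice→φ0] = [7, 1, 4, 1]
r3 m[ice→φ2] = [9, 9, 8, 9]
r3 m[slip→φ1] = [5, 4, 40, 81]
r3 m[slip→φ3] = [9, 16, 72, 72]
r3 m[slip→φ5] = [45, 16, 45, 72]
r3 m[sprk→φ1] = [6, 4, 4, 6]
r3 m[sprk→φ4] = [9, 9, 9, 9]
r3 m[fog→φ0] = [9, 9, 8, 9]
r3 m[fog→φ1] = [9, 9, 8, 9]
r3 m[cld→φ0] = [1, 1, 1, 1]
r4 m[φ0→ice] = [81, 81, 72, 81]
r4 m[φ0→fog] = [42, 63, 32, 63]
r4 m[φ0→cld] = [567, 567, 288, 378]
r4 m[φ1→slip] = [486, 288, 486, 432]
r4 m[φ1→sprk] = [5832, 5832, 5832, 5832]
r4 m[φ1→fog] = [3888, 3402, 3888, 2592]
r4 m[φ2→ice] = [7, 1, 4, 1]
r4 m[φ3→slip] = [5, 2, 5, 9]
r4 m[φ4→sprk] = [6, 4, 4, 6]
r4 m[φ5→slip] = [1, 2, 8, 9]
r4 m[ice→φ0] = [7, 1, 4, 1]
r4 m[ice→φ2] = [81, 81, 72, 81]
r4 m[slip→φ1] = [5, 4, 40, 81]
r4 m[slip→φ3] = [486, 576, 3888, 3888]
r4 m[slip→φ5] = [2430, 576, 2430, 3888]
r4 m[sprk→φ1] = [6, 4, 4, 6]
r4 m[sprk→φ4] = [5832, 5832, 5832, 5832]
r4 m[fog→φ0] = [3888, 3402, 3888, 2592]
r4 m[fog→φ1] = [42, 63, 32, 63]
r4 m[cld→φ0] = [1, 1, 1, 1]
r5 m[φ0→ice] = [30618, 34992, 31104, 34992]
r5 m[φ0→fog] = [42, 63, 32, 63]
r5 m[φ0→cld] = [163296, 214326, 108864, 163296]
r5 m[φ1→slip] = [3402, 1890, 3402, 2646]
r5 m[φ1→sprk] = [35721, 35721, 40824, 27216]
r5 m[φ1→fog] = [3888, 3402, 3888, 2592]
r5 m[φ2→ice] = [7, 1, 4, 1]
r5 m[φ3→slip] = [5, 2, 5, 9]
r5 m[φ4→sprk] = [6, 4, 4, 6]
r5 m[φ5→slip] = [1, 2, 8, 9]
r5 m[ice→φ0] = [7, 1, 4, 1]
r5 m[ice→φ2] = [81, 81, 72, 81]
r5 m[slip→φ1] = [5, 4, 40, 81]
r5 m[slip→φ3] = [486, 576, 3888, 3888]
r5 m[slip→φ5] = [2430, 576, 2430, 3888]
r5 m[sprk→φ1] = [6, 4, 4, 6]
r5 m[sprk→φ4] = [5832, 5832, 5832, 5832]
r5 m[fog→φ0] = [3888, 3402, 3888, 2592]
r5 m[fog→φ1] = [42, 63, 32, 63]
r5 m[cld→φ0] = [1, 1, 1, 1]
r6 m[φ0→ice] = [30618, 34992, 31104, 34992]
r6 m[φ0→fog] = [42, 63, 32, 63]
r6 m[φ0→cld] = [163296, 214326, 108864, 163296]
r6 m[φ1→slip] = [3402, 1890, 3402, 2646]
r6 m[φ1→sprk] = [35721, 35721, 40824, 27216]
r6 m[φ1→fog] = [3888, 3402, 3888, 2592]
r6 m[φ2→ice] = [7, 1, 4, 1]
r6 m[φ3→slip] = [5, 2, 5, 9]
r6 m[φ4→sprk] = [6, 4, 4, 6]
r6 m[φ5→slip] = [1, 2, 8, 9]
r6 m[ice→φ0] = [7, 1, 4, 1]
r6 m[ice→φ2] = [30618, 34992, 31104, 34992]
r6 m[slip→φ1] = [5, 4, 40, 81]
r6 m[slip→φ3] = [3402, 3780, 27216, 23814]
r6 m[slip→φ5] = [17010, 3780, 17010, 23814]
r6 m[sprk→φ1] = [6, 4, 4, 6]
r6 m[sprk→φ4] = [35721, 35721, 40824, 27216]
r6 m[fog→φ0] = [3888, 3402, 3888, 2592]
r6 m[fog→φ1] = [42, 63, 32, 63]
r6 m[cld→φ0] = [1, 1, 1, 1]
r7 m[φ0→ice] = [30618, 34992, 31104, 34992]
r7 m[φ0→fog] = [42, 63, 32, 63]
r7 m[φ0→cld] = [163296, 214326, 108864, 163296]
r7 m[φ1→slip] = [3402, 1890, 3402, 2646]
r7 m[φ1→sprk] = [35721, 35721, 40824, 27216]
r7 m[φ1→fog] = [3888, 3402, 3888, 2592]
r7 m[φ2→ice] = [7, 1, 4, 1]
r7 m[φ3→slip] = [5, 2, 5, 9]
r7 m[φ4→sprk] = [6, 4, 4, 6]
r7 m[φ5→slip] = [1, 2, 8, 9]
r7 m[ice→φ0] = [7, 1, 4, 1]
r7 m[ice→φ2] = [30618, 34992, 31104, 34992]
r7 m[slip→φ1] = [5, 4, 40, 81]
r7 m[slip→φ3] = [3402, 3780, 27216, 23814]
r7 m[slip→φ5] = [17010, 3780, 17010, 23814]
r7 m[sprk→φ1] = [6, 4, 4, 6]
r7 m[sprk→φ4] = [35721, 35721, 40824, 27216]
r7 m[fog→φ0] = [3888, 3402, 3888, 2592]
r7 m[fog→φ1] = [42, 63, 32, 63]
r7 m[cld→φ0] = [1, 1, 1, 1]
fixed point reached at round 7
traceback from ice: (ice=0, slip=3, sprk=0, fog=1, cld=1), score=214326

assignment: (ice=0, slip=3, sprk=0, fog=1, cld=1); score = 214326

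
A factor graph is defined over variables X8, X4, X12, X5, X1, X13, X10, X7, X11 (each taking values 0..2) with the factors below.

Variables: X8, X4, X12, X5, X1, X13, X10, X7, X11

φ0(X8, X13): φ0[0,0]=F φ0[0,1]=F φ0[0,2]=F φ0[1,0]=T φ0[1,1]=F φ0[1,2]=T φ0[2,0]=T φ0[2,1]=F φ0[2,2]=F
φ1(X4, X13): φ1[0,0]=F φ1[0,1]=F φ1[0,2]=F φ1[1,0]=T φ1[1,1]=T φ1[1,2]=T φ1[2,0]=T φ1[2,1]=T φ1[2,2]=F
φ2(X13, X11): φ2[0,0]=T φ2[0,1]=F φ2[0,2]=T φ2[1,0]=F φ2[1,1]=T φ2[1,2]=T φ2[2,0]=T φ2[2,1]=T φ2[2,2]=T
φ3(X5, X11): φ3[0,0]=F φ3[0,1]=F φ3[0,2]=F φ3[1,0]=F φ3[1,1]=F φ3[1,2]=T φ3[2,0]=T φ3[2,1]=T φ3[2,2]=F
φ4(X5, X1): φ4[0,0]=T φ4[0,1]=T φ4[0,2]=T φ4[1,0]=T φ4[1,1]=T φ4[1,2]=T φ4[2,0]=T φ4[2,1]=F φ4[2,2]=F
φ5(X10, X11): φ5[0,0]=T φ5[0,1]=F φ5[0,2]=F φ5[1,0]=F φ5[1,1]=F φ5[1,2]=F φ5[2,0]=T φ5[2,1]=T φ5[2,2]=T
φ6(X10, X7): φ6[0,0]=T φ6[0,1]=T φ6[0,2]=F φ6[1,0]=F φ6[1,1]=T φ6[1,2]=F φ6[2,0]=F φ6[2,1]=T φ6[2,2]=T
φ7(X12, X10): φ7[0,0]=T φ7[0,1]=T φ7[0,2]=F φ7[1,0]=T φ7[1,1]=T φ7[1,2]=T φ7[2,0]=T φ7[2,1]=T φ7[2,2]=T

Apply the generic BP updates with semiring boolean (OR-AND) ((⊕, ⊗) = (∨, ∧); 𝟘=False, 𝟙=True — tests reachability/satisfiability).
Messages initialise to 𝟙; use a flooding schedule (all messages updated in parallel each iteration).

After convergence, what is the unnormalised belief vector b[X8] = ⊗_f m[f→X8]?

init: all messages = 𝟙 over 3 values
r1 m[φ0→X8] = [F, T, T]
r1 m[φ0→X13] = [T, F, T]
r1 m[φ1→X4] = [F, T, T]
r1 m[φ1→X13] = [T, T, T]
r1 m[φ2→X13] = [T, T, T]
r1 m[φ2→X11] = [T, T, T]
r1 m[φ3→X5] = [F, T, T]
r1 m[φ3→X11] = [T, T, T]
r1 m[φ4→X5] = [T, T, T]
r1 m[φ4→X1] = [T, T, T]
r1 m[φ5→X10] = [T, F, T]
r1 m[φ5→X11] = [T, T, T]
r1 m[φ6→X10] = [T, T, T]
r1 m[φ6→X7] = [T, T, T]
r1 m[φ7→X12] = [T, T, T]
r1 m[φ7→X10] = [T, T, T]
r1 m[X8→φ0] = [T, T, T]
r1 m[X4→φ1] = [T, T, T]
r1 m[X12→φ7] = [T, T, T]
r1 m[X5→φ3] = [T, T, T]
r1 m[X5→φ4] = [T, T, T]
r1 m[X1→φ4] = [T, T, T]
r1 m[X13→φ0] = [T, T, T]
r1 m[X13→φ1] = [T, T, T]
r1 m[X13→φ2] = [T, T, T]
r1 m[X10→φ5] = [T, T, T]
r1 m[X10→φ6] = [T, T, T]
r1 m[X10→φ7] = [T, T, T]
r1 m[X7→φ6] = [T, T, T]
r1 m[X11→φ2] = [T, T, T]
r1 m[X11→φ3] = [T, T, T]
r1 m[X11→φ5] = [T, T, T]
r2 m[φ0→X8] = [F, T, T]
r2 m[φ0→X13] = [T, F, T]
r2 m[φ1→X4] = [F, T, T]
r2 m[φ1→X13] = [T, T, T]
r2 m[φ2→X13] = [T, T, T]
r2 m[φ2→X11] = [T, T, T]
r2 m[φ3→X5] = [F, T, T]
r2 m[φ3→X11] = [T, T, T]
r2 m[φ4→X5] = [T, T, T]
r2 m[φ4→X1] = [T, T, T]
r2 m[φ5→X10] = [T, F, T]
r2 m[φ5→X11] = [T, T, T]
r2 m[φ6→X10] = [T, T, T]
r2 m[φ6→X7] = [T, T, T]
r2 m[φ7→X12] = [T, T, T]
r2 m[φ7→X10] = [T, T, T]
r2 m[X8→φ0] = [T, T, T]
r2 m[X4→φ1] = [T, T, T]
r2 m[X12→φ7] = [T, T, T]
r2 m[X5→φ3] = [T, T, T]
r2 m[X5→φ4] = [F, T, T]
r2 m[X1→φ4] = [T, T, T]
r2 m[X13→φ0] = [T, T, T]
r2 m[X13→φ1] = [T, F, T]
r2 m[X13→φ2] = [T, F, T]
r2 m[X10→φ5] = [T, T, T]
r2 m[X10→φ6] = [T, F, T]
r2 m[X10→φ7] = [T, F, T]
r2 m[X7→φ6] = [T, T, T]
r2 m[X11→φ2] = [T, T, T]
r2 m[X11→φ3] = [T, T, T]
r2 m[X11→φ5] = [T, T, T]
r3 m[φ0→X8] = [F, T, T]
r3 m[φ0→X13] = [T, F, T]
r3 m[φ1→X4] = [F, T, T]
r3 m[φ1→X13] = [T, T, T]
r3 m[φ2→X13] = [T, T, T]
r3 m[φ2→X11] = [T, T, T]
r3 m[φ3→X5] = [F, T, T]
r3 m[φ3→X11] = [T, T, T]
r3 m[φ4→X5] = [T, T, T]
r3 m[φ4→X1] = [T, T, T]
r3 m[φ5→X10] = [T, F, T]
r3 m[φ5→X11] = [T, T, T]
r3 m[φ6→X10] = [T, T, T]
r3 m[φ6→X7] = [T, T, T]
r3 m[φ7→X12] = [T, T, T]
r3 m[φ7→X10] = [T, T, T]
r3 m[X8→φ0] = [T, T, T]
r3 m[X4→φ1] = [T, T, T]
r3 m[X12→φ7] = [T, T, T]
r3 m[X5→φ3] = [T, T, T]
r3 m[X5→φ4] = [F, T, T]
r3 m[X1→φ4] = [T, T, T]
r3 m[X13→φ0] = [T, T, T]
r3 m[X13→φ1] = [T, F, T]
r3 m[X13→φ2] = [T, F, T]
r3 m[X10→φ5] = [T, T, T]
r3 m[X10→φ6] = [T, F, T]
r3 m[X10→φ7] = [T, F, T]
r3 m[X7→φ6] = [T, T, T]
r3 m[X11→φ2] = [T, T, T]
r3 m[X11→φ3] = [T, T, T]
r3 m[X11→φ5] = [T, T, T]
fixed point reached at round 3
b[X8] = ⊗ incoming = [F, T, T]

b[X8] = [F, T, T]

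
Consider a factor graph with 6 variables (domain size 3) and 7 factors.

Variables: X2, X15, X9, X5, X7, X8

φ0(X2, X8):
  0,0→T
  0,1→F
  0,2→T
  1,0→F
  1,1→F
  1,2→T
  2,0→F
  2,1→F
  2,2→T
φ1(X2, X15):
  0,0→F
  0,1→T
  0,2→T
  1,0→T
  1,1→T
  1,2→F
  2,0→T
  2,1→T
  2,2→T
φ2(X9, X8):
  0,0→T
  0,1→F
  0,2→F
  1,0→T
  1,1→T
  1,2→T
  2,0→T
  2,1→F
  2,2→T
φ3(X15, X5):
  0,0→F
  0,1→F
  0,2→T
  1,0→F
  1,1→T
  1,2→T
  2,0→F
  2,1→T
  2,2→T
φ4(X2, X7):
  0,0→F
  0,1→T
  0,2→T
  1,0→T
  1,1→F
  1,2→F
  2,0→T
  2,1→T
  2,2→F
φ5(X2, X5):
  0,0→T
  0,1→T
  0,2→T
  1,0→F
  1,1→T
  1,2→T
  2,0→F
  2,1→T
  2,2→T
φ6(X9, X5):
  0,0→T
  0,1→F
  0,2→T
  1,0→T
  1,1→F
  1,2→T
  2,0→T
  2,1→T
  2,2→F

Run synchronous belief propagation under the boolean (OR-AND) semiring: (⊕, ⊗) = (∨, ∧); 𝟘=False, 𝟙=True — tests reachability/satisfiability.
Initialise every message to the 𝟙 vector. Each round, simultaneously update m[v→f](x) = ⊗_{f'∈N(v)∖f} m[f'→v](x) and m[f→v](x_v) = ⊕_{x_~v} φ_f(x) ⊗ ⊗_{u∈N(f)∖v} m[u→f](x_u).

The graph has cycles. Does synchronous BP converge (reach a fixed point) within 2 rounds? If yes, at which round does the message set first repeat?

NOT CONVERGED within 2 rounds

init: all messages = 𝟙 over 3 values
r1 m[φ0→X2] = [T, T, T]
r1 m[φ0→X8] = [T, F, T]
r1 m[φ1→X2] = [T, T, T]
r1 m[φ1→X15] = [T, T, T]
r1 m[φ2→X9] = [T, T, T]
r1 m[φ2→X8] = [T, T, T]
r1 m[φ3→X15] = [T, T, T]
r1 m[φ3→X5] = [F, T, T]
r1 m[φ4→X2] = [T, T, T]
r1 m[φ4→X7] = [T, T, T]
r1 m[φ5→X2] = [T, T, T]
r1 m[φ5→X5] = [T, T, T]
r1 m[φ6→X9] = [T, T, T]
r1 m[φ6→X5] = [T, T, T]
r1 m[X2→φ0] = [T, T, T]
r1 m[X2→φ1] = [T, T, T]
r1 m[X2→φ4] = [T, T, T]
r1 m[X2→φ5] = [T, T, T]
r1 m[X15→φ1] = [T, T, T]
r1 m[X15→φ3] = [T, T, T]
r1 m[X9→φ2] = [T, T, T]
r1 m[X9→φ6] = [T, T, T]
r1 m[X5→φ3] = [T, T, T]
r1 m[X5→φ5] = [T, T, T]
r1 m[X5→φ6] = [T, T, T]
r1 m[X7→φ4] = [T, T, T]
r1 m[X8→φ0] = [T, T, T]
r1 m[X8→φ2] = [T, T, T]
r2 m[φ0→X2] = [T, T, T]
r2 m[φ0→X8] = [T, F, T]
r2 m[φ1→X2] = [T, T, T]
r2 m[φ1→X15] = [T, T, T]
r2 m[φ2→X9] = [T, T, T]
r2 m[φ2→X8] = [T, T, T]
r2 m[φ3→X15] = [T, T, T]
r2 m[φ3→X5] = [F, T, T]
r2 m[φ4→X2] = [T, T, T]
r2 m[φ4→X7] = [T, T, T]
r2 m[φ5→X2] = [T, T, T]
r2 m[φ5→X5] = [T, T, T]
r2 m[φ6→X9] = [T, T, T]
r2 m[φ6→X5] = [T, T, T]
r2 m[X2→φ0] = [T, T, T]
r2 m[X2→φ1] = [T, T, T]
r2 m[X2→φ4] = [T, T, T]
r2 m[X2→φ5] = [T, T, T]
r2 m[X15→φ1] = [T, T, T]
r2 m[X15→φ3] = [T, T, T]
r2 m[X9→φ2] = [T, T, T]
r2 m[X9→φ6] = [T, T, T]
r2 m[X5→φ3] = [T, T, T]
r2 m[X5→φ5] = [F, T, T]
r2 m[X5→φ6] = [F, T, T]
r2 m[X7→φ4] = [T, T, T]
r2 m[X8→φ0] = [T, T, T]
r2 m[X8→φ2] = [T, F, T]
no fixed point within 2 rounds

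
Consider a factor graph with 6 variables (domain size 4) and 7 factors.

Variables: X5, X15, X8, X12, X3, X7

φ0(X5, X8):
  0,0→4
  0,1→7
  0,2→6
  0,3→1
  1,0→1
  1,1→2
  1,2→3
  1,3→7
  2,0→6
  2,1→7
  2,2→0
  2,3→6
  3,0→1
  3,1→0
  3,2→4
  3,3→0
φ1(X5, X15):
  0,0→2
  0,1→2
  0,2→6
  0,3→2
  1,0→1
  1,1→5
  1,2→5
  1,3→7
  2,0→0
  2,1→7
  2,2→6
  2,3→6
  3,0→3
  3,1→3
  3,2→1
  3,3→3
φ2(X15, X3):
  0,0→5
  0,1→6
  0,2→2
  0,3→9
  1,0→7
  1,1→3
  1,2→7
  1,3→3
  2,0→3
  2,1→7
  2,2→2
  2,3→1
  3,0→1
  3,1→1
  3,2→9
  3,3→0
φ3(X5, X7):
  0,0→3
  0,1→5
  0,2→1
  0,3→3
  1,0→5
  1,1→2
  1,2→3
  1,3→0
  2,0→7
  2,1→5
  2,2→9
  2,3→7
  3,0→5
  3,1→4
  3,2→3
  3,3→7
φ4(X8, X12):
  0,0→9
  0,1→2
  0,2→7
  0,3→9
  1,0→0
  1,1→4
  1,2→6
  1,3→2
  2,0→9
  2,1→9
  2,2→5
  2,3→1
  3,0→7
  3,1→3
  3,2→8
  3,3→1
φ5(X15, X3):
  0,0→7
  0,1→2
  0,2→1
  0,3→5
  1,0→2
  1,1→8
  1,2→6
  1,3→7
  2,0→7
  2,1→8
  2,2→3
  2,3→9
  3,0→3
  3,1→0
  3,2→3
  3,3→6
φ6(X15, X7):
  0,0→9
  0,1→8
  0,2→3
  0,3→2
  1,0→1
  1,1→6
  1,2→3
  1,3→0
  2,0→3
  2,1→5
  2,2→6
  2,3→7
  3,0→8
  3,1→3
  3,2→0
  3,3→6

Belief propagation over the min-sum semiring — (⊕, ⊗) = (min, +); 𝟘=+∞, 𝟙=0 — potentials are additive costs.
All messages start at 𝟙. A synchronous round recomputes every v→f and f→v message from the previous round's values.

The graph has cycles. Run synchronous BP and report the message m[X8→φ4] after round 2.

init: all messages = 𝟙 over 4 values
r1 m[φ0→X5] = [1, 1, 0, 0]
r1 m[φ0→X8] = [1, 0, 0, 0]
r1 m[φ1→X5] = [2, 1, 0, 1]
r1 m[φ1→X15] = [0, 2, 1, 2]
r1 m[φ2→X15] = [2, 3, 1, 0]
r1 m[φ2→X3] = [1, 1, 2, 0]
r1 m[φ3→X5] = [1, 0, 5, 3]
r1 m[φ3→X7] = [3, 2, 1, 0]
r1 m[φ4→X8] = [2, 0, 1, 1]
r1 m[φ4→X12] = [0, 2, 5, 1]
r1 m[φ5→X15] = [1, 2, 3, 0]
r1 m[φ5→X3] = [2, 0, 1, 5]
r1 m[φ6→X15] = [2, 0, 3, 0]
r1 m[φ6→X7] = [1, 3, 0, 0]
r1 m[X5→φ0] = [0, 0, 0, 0]
r1 m[X5→φ1] = [0, 0, 0, 0]
r1 m[X5→φ3] = [0, 0, 0, 0]
r1 m[X15→φ1] = [0, 0, 0, 0]
r1 m[X15→φ2] = [0, 0, 0, 0]
r1 m[X15→φ5] = [0, 0, 0, 0]
r1 m[X15→φ6] = [0, 0, 0, 0]
r1 m[X8→φ0] = [0, 0, 0, 0]
r1 m[X8→φ4] = [0, 0, 0, 0]
r1 m[X12→φ4] = [0, 0, 0, 0]
r1 m[X3→φ2] = [0, 0, 0, 0]
r1 m[X3→φ5] = [0, 0, 0, 0]
r1 m[X7→φ3] = [0, 0, 0, 0]
r1 m[X7→φ6] = [0, 0, 0, 0]
r2 m[φ0→X5] = [1, 1, 0, 0]
r2 m[φ0→X8] = [1, 0, 0, 0]
r2 m[φ1→X5] = [2, 1, 0, 1]
r2 m[φ1→X15] = [0, 2, 1, 2]
r2 m[φ2→X15] = [2, 3, 1, 0]
r2 m[φ2→X3] = [1, 1, 2, 0]
r2 m[φ3→X5] = [1, 0, 5, 3]
r2 m[φ3→X7] = [3, 2, 1, 0]
r2 m[φ4→X8] = [2, 0, 1, 1]
r2 m[φ4→X12] = [0, 2, 5, 1]
r2 m[φ5→X15] = [1, 2, 3, 0]
r2 m[φ5→X3] = [2, 0, 1, 5]
r2 m[φ6→X15] = [2, 0, 3, 0]
r2 m[φ6→X7] = [1, 3, 0, 0]
r2 m[X5→φ0] = [3, 1, 5, 4]
r2 m[X5→φ1] = [2, 1, 5, 3]
r2 m[X5→φ3] = [3, 2, 0, 1]
r2 m[X15→φ1] = [5, 5, 7, 0]
r2 m[X15→φ2] = [3, 4, 7, 2]
r2 m[X15→φ5] = [4, 5, 5, 2]
r2 m[X15→φ6] = [3, 7, 5, 2]
r2 m[X8→φ0] = [2, 0, 1, 1]
r2 m[X8→φ4] = [1, 0, 0, 0]
r2 m[X12→φ4] = [0, 0, 0, 0]
r2 m[X3→φ2] = [2, 0, 1, 5]
r2 m[X3→φ5] = [1, 1, 2, 0]
r2 m[X7→φ3] = [1, 3, 0, 0]
r2 m[X7→φ6] = [3, 2, 1, 0]

message @ round 2 = [1, 0, 0, 0]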